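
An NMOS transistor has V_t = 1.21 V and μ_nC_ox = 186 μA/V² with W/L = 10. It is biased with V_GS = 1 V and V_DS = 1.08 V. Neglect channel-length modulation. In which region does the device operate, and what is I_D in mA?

Cutoff; I_D = 0 mA

V_GS = 1 V < V_t = 1.21 V, so the transistor is in cutoff.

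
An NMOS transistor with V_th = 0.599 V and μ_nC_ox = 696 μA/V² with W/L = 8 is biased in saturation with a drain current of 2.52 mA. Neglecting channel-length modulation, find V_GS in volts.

k_n = μ_nC_ox · (W/L) = 5.568 mA/V².
In saturation I_D = ½ k_n (V_GS − V_th)², so V_GS − V_th = √(2 I_D / k_n) = √(2 × 2.52 / 5.568) = 0.951 V.
V_GS = 0.599 + 0.951 = 1.55 V.

V_GS = 1.55 V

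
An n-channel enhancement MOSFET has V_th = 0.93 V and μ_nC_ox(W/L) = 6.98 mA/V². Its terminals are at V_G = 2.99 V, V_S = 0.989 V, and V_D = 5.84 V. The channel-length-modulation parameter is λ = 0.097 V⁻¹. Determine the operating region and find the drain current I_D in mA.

V_GS = V_G − V_S = 2.99 − 0.989 = 2 V; V_DS = V_D − V_S = 5.84 − 0.989 = 4.85 V.
V_ov = V_GS − V_th = 2 − 0.93 = 1.07 V.
Since V_DS = 4.85 V ≥ V_ov = 1.07 V, the device is in saturation.
I_D = ½ k_n V_ov² (1 + λ V_DS) = 0.5 × 6.98 × 1.07² × (1 + 0.097 × 4.85) = 5.89 mA.

Saturation; I_D = 5.89 mA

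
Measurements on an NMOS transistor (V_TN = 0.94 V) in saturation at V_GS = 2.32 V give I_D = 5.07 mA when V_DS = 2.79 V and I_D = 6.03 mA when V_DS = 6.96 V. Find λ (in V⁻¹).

With V_GS fixed, I_D ∝ (1 + λ V_DS) in saturation, so I_D2/I_D1 = (1 + λ V_DS2)/(1 + λ V_DS1).
6.03/5.07 = 1.189 = (1 + 6.96 λ)/(1 + 2.79 λ).
Solving: λ (I_D1 V_DS2 − I_D2 V_DS1) = I_D2 − I_D1, so λ = (6.03 − 5.07) / (5.07 × 6.96 − 6.03 × 2.79) = 0.96 / 18.5 = 0.052 V⁻¹.

λ = 0.0520 V⁻¹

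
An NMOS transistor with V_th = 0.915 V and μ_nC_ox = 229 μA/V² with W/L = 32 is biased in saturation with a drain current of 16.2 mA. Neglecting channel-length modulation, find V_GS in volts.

V_GS = 3.02 V

k_n = μ_nC_ox · (W/L) = 7.328 mA/V².
In saturation I_D = ½ k_n (V_GS − V_th)², so V_GS − V_th = √(2 I_D / k_n) = √(2 × 16.2 / 7.328) = 2.1 V.
V_GS = 0.915 + 2.1 = 3.02 V.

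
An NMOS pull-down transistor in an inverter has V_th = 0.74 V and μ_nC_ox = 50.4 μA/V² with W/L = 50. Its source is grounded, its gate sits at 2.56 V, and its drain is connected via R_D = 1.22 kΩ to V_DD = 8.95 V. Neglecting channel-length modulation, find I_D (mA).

I_D = 4.17 mA

V_GS = V_G = 2.56 V, so V_ov = 2.56 − 0.74 = 1.82 V.
k_n = μ_nC_ox · (W/L) = 2.52 mA/V².
Assume saturation: I_D = ½ k_n V_ov² = 0.5 × 2.52 × 1.82² = 4.17 mA, giving V_DS = V_DD − I_D R_D = 8.95 − 4.17 × 1.22 = 3.86 V.
V_DS = 3.86 V ≥ V_ov = 1.82 V, confirming saturation.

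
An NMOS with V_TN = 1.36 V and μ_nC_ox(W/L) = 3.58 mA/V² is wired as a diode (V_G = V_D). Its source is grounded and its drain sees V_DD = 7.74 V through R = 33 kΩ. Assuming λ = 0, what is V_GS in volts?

With gate tied to drain, V_GS = V_DS ≥ V_GS − V_TN, so the device is in saturation.
KCL at the drain: ½ k_n (V_GS − V_TN)² = (V_DD − V_GS)/R.
Let x = V_GS − 1.36. Then 59.1 x² + x − 6.38 = 0, giving x = 0.32 V (positive root), so V_GS = 1.68 V.
I_D = (V_DD − V_GS)/R = (7.74 − 1.68) / 33 = 0.184 mA.

V_GS = 1.68 V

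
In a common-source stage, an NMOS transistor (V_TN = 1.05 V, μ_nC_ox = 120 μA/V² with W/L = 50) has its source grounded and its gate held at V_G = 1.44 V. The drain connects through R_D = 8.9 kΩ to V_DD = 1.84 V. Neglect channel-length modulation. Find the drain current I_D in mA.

I_D = 0.196 mA

V_GS = V_G = 1.44 V, so V_ov = 1.44 − 1.05 = 0.39 V.
k_n = μ_nC_ox · (W/L) = 6 mA/V².
Assume saturation: I_D = ½ k_n V_ov² = 0.5 × 6 × 0.39² = 0.456 mA, giving V_DS = V_DD − I_D R_D = 1.84 − 0.456 × 8.9 = -2.22 V.
But -2.22 V < V_ov = 0.39 V, so the device is actually in triode.
In triode I_D = k_n[V_ov V_DS − ½ V_DS²] and I_D = (V_DD − V_DS)/R_D. Equating: 26.7 V_DS² − 21.83 V_DS + 1.84 = 0, giving V_DS = 0.0954 V (the root below V_ov).
I_D = (1.84 − 0.0954) / 8.9 = 0.196 mA.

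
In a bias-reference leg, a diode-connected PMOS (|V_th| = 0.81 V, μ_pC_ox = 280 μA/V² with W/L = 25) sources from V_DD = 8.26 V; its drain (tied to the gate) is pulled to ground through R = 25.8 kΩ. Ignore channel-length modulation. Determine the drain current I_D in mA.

With gate tied to drain, V_SG = V_SD ≥ V_SG − |V_th|, so the device is in saturation.
k_p = μ_pC_ox · (W/L) = 7 mA/V².
KCL at the drain: ½ k_p (V_SG − |V_th|)² = (V_DD − V_SG)/R.
Let x = V_SG − 0.81. Then 90.3 x² + x − 7.45 = 0, giving x = 0.282 V (positive root), so V_SG = 1.09 V.
I_D = (V_DD − V_SG)/R = (8.26 − 1.09) / 25.8 = 0.278 mA.

I_D = 0.278 mA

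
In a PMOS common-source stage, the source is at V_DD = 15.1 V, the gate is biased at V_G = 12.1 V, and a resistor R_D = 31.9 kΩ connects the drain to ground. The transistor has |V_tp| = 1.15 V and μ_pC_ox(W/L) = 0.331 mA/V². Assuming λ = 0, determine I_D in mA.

V_SG = V_DD − V_G = 15.1 − 12.1 = 3 V, so V_ov = 3 − 1.15 = 1.85 V.
Assume saturation: I_D = ½ k_p V_ov² = 0.5 × 0.331 × 1.85² = 0.566 mA, giving V_SD = V_DD − I_D R_D = 15.1 − 0.566 × 31.9 = -2.97 V.
But -2.97 V < V_ov = 1.85 V, so the device is actually in triode.
In triode I_D = k_p[V_ov V_SD − ½ V_SD²] and I_D = (V_DD − V_SD)/R_D. Equating: 5.28 V_SD² − 20.53 V_SD + 15.1 = 0, giving V_SD = 0.985 V (the root below V_ov).
I_D = (15.1 − 0.985) / 31.9 = 0.442 mA.

I_D = 0.442 mA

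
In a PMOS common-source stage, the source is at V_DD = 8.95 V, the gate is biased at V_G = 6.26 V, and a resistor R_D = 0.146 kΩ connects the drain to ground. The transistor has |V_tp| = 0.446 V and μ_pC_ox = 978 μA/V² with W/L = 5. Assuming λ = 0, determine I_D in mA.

V_SG = V_DD − V_G = 8.95 − 6.26 = 2.69 V, so V_ov = 2.69 − 0.446 = 2.24 V.
k_p = μ_pC_ox · (W/L) = 4.89 mA/V².
Assume saturation: I_D = ½ k_p V_ov² = 0.5 × 4.89 × 2.24² = 12.3 mA, giving V_SD = V_DD − I_D R_D = 8.95 − 12.3 × 0.146 = 7.15 V.
V_SD = 7.15 V ≥ V_ov = 2.24 V, confirming saturation.

I_D = 12.3 mA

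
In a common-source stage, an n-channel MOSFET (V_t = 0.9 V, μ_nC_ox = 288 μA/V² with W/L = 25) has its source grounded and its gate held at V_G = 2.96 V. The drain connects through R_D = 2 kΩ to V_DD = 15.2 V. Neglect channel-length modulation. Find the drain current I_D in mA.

V_GS = V_G = 2.96 V, so V_ov = 2.96 − 0.9 = 2.06 V.
k_n = μ_nC_ox · (W/L) = 7.2 mA/V².
Assume saturation: I_D = ½ k_n V_ov² = 0.5 × 7.2 × 2.06² = 15.3 mA, giving V_DS = V_DD − I_D R_D = 15.2 − 15.3 × 2 = -15.4 V.
But -15.4 V < V_ov = 2.06 V, so the device is actually in triode.
In triode I_D = k_n[V_ov V_DS − ½ V_DS²] and I_D = (V_DD − V_DS)/R_D. Equating: 7.2 V_DS² − 30.66 V_DS + 15.2 = 0, giving V_DS = 0.573 V (the root below V_ov).
I_D = (15.2 − 0.573) / 2 = 7.31 mA.

I_D = 7.31 mA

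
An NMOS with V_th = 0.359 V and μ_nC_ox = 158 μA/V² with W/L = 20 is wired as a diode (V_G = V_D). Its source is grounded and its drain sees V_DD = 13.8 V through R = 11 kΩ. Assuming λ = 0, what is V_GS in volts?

V_GS = 1.21 V

With gate tied to drain, V_GS = V_DS ≥ V_GS − V_th, so the device is in saturation.
k_n = μ_nC_ox · (W/L) = 3.16 mA/V².
KCL at the drain: ½ k_n (V_GS − V_th)² = (V_DD − V_GS)/R.
Let x = V_GS − 0.359. Then 17.4 x² + x − 13.44 = 0, giving x = 0.851 V (positive root), so V_GS = 1.21 V.
I_D = (V_DD − V_GS)/R = (13.8 − 1.21) / 11 = 1.14 mA.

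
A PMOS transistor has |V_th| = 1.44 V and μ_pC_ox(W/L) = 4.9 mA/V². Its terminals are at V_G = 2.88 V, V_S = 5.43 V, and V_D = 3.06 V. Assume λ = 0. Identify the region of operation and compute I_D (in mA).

V_SG = V_S − V_G = 5.43 − 2.88 = 2.55 V; V_SD = V_S − V_D = 5.43 − 3.06 = 2.37 V.
V_ov = V_SG − |V_th| = 2.55 − 1.44 = 1.11 V.
Since V_SD = 2.37 V ≥ V_ov = 1.11 V, the device is in saturation.
I_D = ½ k_p V_ov² = 0.5 × 4.9 × 1.11² = 3.02 mA.

Saturation; I_D = 3.02 mA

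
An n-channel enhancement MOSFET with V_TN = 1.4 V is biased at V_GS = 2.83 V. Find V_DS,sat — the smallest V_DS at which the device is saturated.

The boundary between triode and saturation is V_DS = V_GS − V_TN = V_ov.
V_ov = 2.83 − 1.4 = 1.43 V.

V_DS,sat = 1.43 V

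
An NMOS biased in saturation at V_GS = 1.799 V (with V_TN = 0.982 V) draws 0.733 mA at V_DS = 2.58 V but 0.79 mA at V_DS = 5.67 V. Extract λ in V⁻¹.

With V_GS fixed, I_D ∝ (1 + λ V_DS) in saturation, so I_D2/I_D1 = (1 + λ V_DS2)/(1 + λ V_DS1).
0.79/0.733 = 1.078 = (1 + 5.67 λ)/(1 + 2.58 λ).
Solving: λ (I_D1 V_DS2 − I_D2 V_DS1) = I_D2 − I_D1, so λ = (0.79 − 0.733) / (0.733 × 5.67 − 0.79 × 2.58) = 0.057 / 2.12 = 0.0269 V⁻¹.

λ = 0.0269 V⁻¹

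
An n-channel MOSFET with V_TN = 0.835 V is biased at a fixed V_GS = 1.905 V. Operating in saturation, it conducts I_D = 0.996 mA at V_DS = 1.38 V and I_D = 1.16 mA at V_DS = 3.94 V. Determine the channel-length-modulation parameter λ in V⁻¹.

With V_GS fixed, I_D ∝ (1 + λ V_DS) in saturation, so I_D2/I_D1 = (1 + λ V_DS2)/(1 + λ V_DS1).
1.16/0.996 = 1.165 = (1 + 3.94 λ)/(1 + 1.38 λ).
Solving: λ (I_D1 V_DS2 − I_D2 V_DS1) = I_D2 − I_D1, so λ = (1.16 − 0.996) / (0.996 × 3.94 − 1.16 × 1.38) = 0.164 / 2.32 = 0.0706 V⁻¹.

λ = 0.0706 V⁻¹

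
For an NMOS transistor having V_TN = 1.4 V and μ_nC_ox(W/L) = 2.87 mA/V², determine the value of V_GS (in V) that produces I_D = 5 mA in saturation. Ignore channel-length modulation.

V_GS = 3.27 V

In saturation I_D = ½ k_n (V_GS − V_TN)², so V_GS − V_TN = √(2 I_D / k_n) = √(2 × 5 / 2.87) = 1.87 V.
V_GS = 1.4 + 1.87 = 3.27 V.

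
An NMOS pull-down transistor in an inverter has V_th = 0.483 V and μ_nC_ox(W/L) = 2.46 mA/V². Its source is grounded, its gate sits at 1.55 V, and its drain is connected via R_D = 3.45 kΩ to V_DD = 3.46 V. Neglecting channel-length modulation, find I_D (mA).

V_GS = V_G = 1.55 V, so V_ov = 1.55 − 0.483 = 1.07 V.
Assume saturation: I_D = ½ k_n V_ov² = 0.5 × 2.46 × 1.07² = 1.4 mA, giving V_DS = V_DD − I_D R_D = 3.46 − 1.4 × 3.45 = -1.37 V.
But -1.37 V < V_ov = 1.07 V, so the device is actually in triode.
In triode I_D = k_n[V_ov V_DS − ½ V_DS²] and I_D = (V_DD − V_DS)/R_D. Equating: 4.24 V_DS² − 10.06 V_DS + 3.46 = 0, giving V_DS = 0.418 V (the root below V_ov).
I_D = (3.46 − 0.418) / 3.45 = 0.882 mA.

I_D = 0.882 mA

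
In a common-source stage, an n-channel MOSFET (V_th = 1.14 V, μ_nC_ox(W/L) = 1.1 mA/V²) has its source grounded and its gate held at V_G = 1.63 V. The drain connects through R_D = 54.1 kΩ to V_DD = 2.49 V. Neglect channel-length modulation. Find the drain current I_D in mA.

V_GS = V_G = 1.63 V, so V_ov = 1.63 − 1.14 = 0.49 V.
Assume saturation: I_D = ½ k_n V_ov² = 0.5 × 1.1 × 0.49² = 0.132 mA, giving V_DS = V_DD − I_D R_D = 2.49 − 0.132 × 54.1 = -4.65 V.
But -4.65 V < V_ov = 0.49 V, so the device is actually in triode.
In triode I_D = k_n[V_ov V_DS − ½ V_DS²] and I_D = (V_DD − V_DS)/R_D. Equating: 29.8 V_DS² − 30.16 V_DS + 2.49 = 0, giving V_DS = 0.0907 V (the root below V_ov).
I_D = (2.49 − 0.0907) / 54.1 = 0.0443 mA.

I_D = 0.0443 mA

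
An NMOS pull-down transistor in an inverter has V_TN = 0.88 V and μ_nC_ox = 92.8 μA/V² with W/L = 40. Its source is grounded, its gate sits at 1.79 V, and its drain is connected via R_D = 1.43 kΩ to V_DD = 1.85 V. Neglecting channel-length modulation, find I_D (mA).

V_GS = V_G = 1.79 V, so V_ov = 1.79 − 0.88 = 0.91 V.
k_n = μ_nC_ox · (W/L) = 3.712 mA/V².
Assume saturation: I_D = ½ k_n V_ov² = 0.5 × 3.712 × 0.91² = 1.54 mA, giving V_DS = V_DD − I_D R_D = 1.85 − 1.54 × 1.43 = -0.348 V.
But -0.348 V < V_ov = 0.91 V, so the device is actually in triode.
In triode I_D = k_n[V_ov V_DS − ½ V_DS²] and I_D = (V_DD − V_DS)/R_D. Equating: 2.65 V_DS² − 5.83 V_DS + 1.85 = 0, giving V_DS = 0.385 V (the root below V_ov).
I_D = (1.85 − 0.385) / 1.43 = 1.02 mA.

I_D = 1.02 mA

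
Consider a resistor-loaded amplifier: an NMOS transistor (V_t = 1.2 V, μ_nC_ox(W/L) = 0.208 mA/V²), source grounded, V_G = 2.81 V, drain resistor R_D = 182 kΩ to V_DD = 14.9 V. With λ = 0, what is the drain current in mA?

V_GS = V_G = 2.81 V, so V_ov = 2.81 − 1.2 = 1.61 V.
Assume saturation: I_D = ½ k_n V_ov² = 0.5 × 0.208 × 1.61² = 0.27 mA, giving V_DS = V_DD − I_D R_D = 14.9 − 0.27 × 182 = -34.2 V.
But -34.2 V < V_ov = 1.61 V, so the device is actually in triode.
In triode I_D = k_n[V_ov V_DS − ½ V_DS²] and I_D = (V_DD − V_DS)/R_D. Equating: 18.9 V_DS² − 61.95 V_DS + 14.9 = 0, giving V_DS = 0.261 V (the root below V_ov).
I_D = (14.9 − 0.261) / 182 = 0.0804 mA.

I_D = 0.0804 mA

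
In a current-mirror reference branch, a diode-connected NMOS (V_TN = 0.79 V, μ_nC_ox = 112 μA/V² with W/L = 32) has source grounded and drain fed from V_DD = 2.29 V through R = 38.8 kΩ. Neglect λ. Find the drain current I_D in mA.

I_D = 0.0351 mA

With gate tied to drain, V_GS = V_DS ≥ V_GS − V_TN, so the device is in saturation.
k_n = μ_nC_ox · (W/L) = 3.584 mA/V².
KCL at the drain: ½ k_n (V_GS − V_TN)² = (V_DD − V_GS)/R.
Let x = V_GS − 0.79. Then 69.5 x² + x − 1.5 = 0, giving x = 0.14 V (positive root), so V_GS = 0.93 V.
I_D = (V_DD − V_GS)/R = (2.29 − 0.93) / 38.8 = 0.0351 mA.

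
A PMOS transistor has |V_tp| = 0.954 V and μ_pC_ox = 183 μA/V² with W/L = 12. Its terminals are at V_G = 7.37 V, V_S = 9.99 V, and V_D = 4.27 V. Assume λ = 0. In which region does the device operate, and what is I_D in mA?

Saturation; I_D = 3.05 mA

V_SG = V_S − V_G = 9.99 − 7.37 = 2.62 V; V_SD = V_S − V_D = 9.99 − 4.27 = 5.72 V.
k_p = μ_pC_ox · (W/L) = 2.196 mA/V².
V_ov = V_SG − |V_tp| = 2.62 − 0.954 = 1.67 V.
Since V_SD = 5.72 V ≥ V_ov = 1.67 V, the device is in saturation.
I_D = ½ k_p V_ov² = 0.5 × 2.196 × 1.67² = 3.05 mA.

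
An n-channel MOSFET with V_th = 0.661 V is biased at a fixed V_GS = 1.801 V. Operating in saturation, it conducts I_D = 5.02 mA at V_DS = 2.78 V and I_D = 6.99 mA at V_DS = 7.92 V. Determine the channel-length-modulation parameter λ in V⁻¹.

With V_GS fixed, I_D ∝ (1 + λ V_DS) in saturation, so I_D2/I_D1 = (1 + λ V_DS2)/(1 + λ V_DS1).
6.99/5.02 = 1.392 = (1 + 7.92 λ)/(1 + 2.78 λ).
Solving: λ (I_D1 V_DS2 − I_D2 V_DS1) = I_D2 − I_D1, so λ = (6.99 − 5.02) / (5.02 × 7.92 − 6.99 × 2.78) = 1.97 / 20.3 = 0.0969 V⁻¹.

λ = 0.0969 V⁻¹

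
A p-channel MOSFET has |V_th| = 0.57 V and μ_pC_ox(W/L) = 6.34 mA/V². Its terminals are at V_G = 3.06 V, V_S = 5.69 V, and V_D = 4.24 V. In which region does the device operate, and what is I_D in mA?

Triode; I_D = 12.3 mA

V_SG = V_S − V_G = 5.69 − 3.06 = 2.63 V; V_SD = V_S − V_D = 5.69 − 4.24 = 1.45 V.
V_ov = V_SG − |V_th| = 2.63 − 0.57 = 2.06 V.
Since V_SD = 1.45 V < V_ov = 2.06 V, the device is in the triode region.
I_D = k_p [V_ov · V_SD − ½ V_SD²] = 6.34 × [2.06 × 1.45 − 0.5 × 1.45²] = 12.3 mA.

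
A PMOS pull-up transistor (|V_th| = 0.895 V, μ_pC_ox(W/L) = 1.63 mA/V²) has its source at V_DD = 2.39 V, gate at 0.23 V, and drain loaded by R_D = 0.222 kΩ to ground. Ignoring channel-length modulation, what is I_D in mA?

V_SG = V_DD − V_G = 2.39 − 0.23 = 2.16 V, so V_ov = 2.16 − 0.895 = 1.27 V.
Assume saturation: I_D = ½ k_p V_ov² = 0.5 × 1.63 × 1.27² = 1.3 mA, giving V_SD = V_DD − I_D R_D = 2.39 − 1.3 × 0.222 = 2.1 V.
V_SD = 2.1 V ≥ V_ov = 1.27 V, confirming saturation.

I_D = 1.30 mA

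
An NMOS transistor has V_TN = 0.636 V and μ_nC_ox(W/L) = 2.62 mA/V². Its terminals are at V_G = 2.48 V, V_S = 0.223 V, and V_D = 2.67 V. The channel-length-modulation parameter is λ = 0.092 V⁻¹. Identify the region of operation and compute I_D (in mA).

Saturation; I_D = 4.22 mA

V_GS = V_G − V_S = 2.48 − 0.223 = 2.26 V; V_DS = V_D − V_S = 2.67 − 0.223 = 2.45 V.
V_ov = V_GS − V_TN = 2.26 − 0.636 = 1.62 V.
Since V_DS = 2.45 V ≥ V_ov = 1.62 V, the device is in saturation.
I_D = ½ k_n V_ov² (1 + λ V_DS) = 0.5 × 2.62 × 1.62² × (1 + 0.092 × 2.45) = 4.22 mA.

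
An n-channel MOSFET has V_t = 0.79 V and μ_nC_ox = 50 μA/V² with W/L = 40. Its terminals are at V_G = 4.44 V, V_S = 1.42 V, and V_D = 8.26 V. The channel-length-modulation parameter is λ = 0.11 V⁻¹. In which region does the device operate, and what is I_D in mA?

Saturation; I_D = 8.71 mA

V_GS = V_G − V_S = 4.44 − 1.42 = 3.02 V; V_DS = V_D − V_S = 8.26 − 1.42 = 6.84 V.
k_n = μ_nC_ox · (W/L) = 2 mA/V².
V_ov = V_GS − V_t = 3.02 − 0.79 = 2.23 V.
Since V_DS = 6.84 V ≥ V_ov = 2.23 V, the device is in saturation.
I_D = ½ k_n V_ov² (1 + λ V_DS) = 0.5 × 2 × 2.23² × (1 + 0.11 × 6.84) = 8.71 mA.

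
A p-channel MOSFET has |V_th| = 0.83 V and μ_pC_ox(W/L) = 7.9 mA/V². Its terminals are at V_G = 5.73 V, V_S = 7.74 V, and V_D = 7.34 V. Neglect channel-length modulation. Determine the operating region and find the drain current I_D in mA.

Triode; I_D = 3.10 mA

V_SG = V_S − V_G = 7.74 − 5.73 = 2.01 V; V_SD = V_S − V_D = 7.74 − 7.34 = 0.4 V.
V_ov = V_SG − |V_th| = 2.01 − 0.83 = 1.18 V.
Since V_SD = 0.4 V < V_ov = 1.18 V, the device is in the triode region.
I_D = k_p [V_ov · V_SD − ½ V_SD²] = 7.9 × [1.18 × 0.4 − 0.5 × 0.4²] = 3.1 mA.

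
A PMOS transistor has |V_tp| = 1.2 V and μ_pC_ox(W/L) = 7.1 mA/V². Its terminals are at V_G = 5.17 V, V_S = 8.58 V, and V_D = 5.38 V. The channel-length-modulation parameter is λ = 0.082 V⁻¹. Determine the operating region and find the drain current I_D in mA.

Saturation; I_D = 21.9 mA

V_SG = V_S − V_G = 8.58 − 5.17 = 3.41 V; V_SD = V_S − V_D = 8.58 − 5.38 = 3.2 V.
V_ov = V_SG − |V_tp| = 3.41 − 1.2 = 2.21 V.
Since V_SD = 3.2 V ≥ V_ov = 2.21 V, the device is in saturation.
I_D = ½ k_p V_ov² (1 + λ V_SD) = 0.5 × 7.1 × 2.21² × (1 + 0.082 × 3.2) = 21.9 mA.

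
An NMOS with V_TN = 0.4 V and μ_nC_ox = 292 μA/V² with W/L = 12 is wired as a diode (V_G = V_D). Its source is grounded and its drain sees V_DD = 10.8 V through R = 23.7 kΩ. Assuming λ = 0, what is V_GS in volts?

With gate tied to drain, V_GS = V_DS ≥ V_GS − V_TN, so the device is in saturation.
k_n = μ_nC_ox · (W/L) = 3.504 mA/V².
KCL at the drain: ½ k_n (V_GS − V_TN)² = (V_DD − V_GS)/R.
Let x = V_GS − 0.4. Then 41.5 x² + x − 10.4 = 0, giving x = 0.489 V (positive root), so V_GS = 0.889 V.
I_D = (V_DD − V_GS)/R = (10.8 − 0.889) / 23.7 = 0.418 mA.

V_GS = 0.889 V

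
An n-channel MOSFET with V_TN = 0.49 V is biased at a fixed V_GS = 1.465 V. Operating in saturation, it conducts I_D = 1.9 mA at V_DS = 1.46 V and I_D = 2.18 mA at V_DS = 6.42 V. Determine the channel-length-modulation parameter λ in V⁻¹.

With V_GS fixed, I_D ∝ (1 + λ V_DS) in saturation, so I_D2/I_D1 = (1 + λ V_DS2)/(1 + λ V_DS1).
2.18/1.9 = 1.147 = (1 + 6.42 λ)/(1 + 1.46 λ).
Solving: λ (I_D1 V_DS2 − I_D2 V_DS1) = I_D2 − I_D1, so λ = (2.18 − 1.9) / (1.9 × 6.42 − 2.18 × 1.46) = 0.28 / 9.02 = 0.0311 V⁻¹.

λ = 0.0311 V⁻¹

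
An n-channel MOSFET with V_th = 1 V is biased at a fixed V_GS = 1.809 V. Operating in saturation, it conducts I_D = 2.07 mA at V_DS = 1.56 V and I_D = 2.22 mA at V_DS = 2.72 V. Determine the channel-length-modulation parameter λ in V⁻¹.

With V_GS fixed, I_D ∝ (1 + λ V_DS) in saturation, so I_D2/I_D1 = (1 + λ V_DS2)/(1 + λ V_DS1).
2.22/2.07 = 1.072 = (1 + 2.72 λ)/(1 + 1.56 λ).
Solving: λ (I_D1 V_DS2 − I_D2 V_DS1) = I_D2 − I_D1, so λ = (2.22 − 2.07) / (2.07 × 2.72 − 2.22 × 1.56) = 0.15 / 2.17 = 0.0692 V⁻¹.

λ = 0.0692 V⁻¹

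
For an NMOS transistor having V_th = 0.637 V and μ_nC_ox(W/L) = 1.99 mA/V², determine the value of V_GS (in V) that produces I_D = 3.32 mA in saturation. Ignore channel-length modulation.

In saturation I_D = ½ k_n (V_GS − V_th)², so V_GS − V_th = √(2 I_D / k_n) = √(2 × 3.32 / 1.99) = 1.83 V.
V_GS = 0.637 + 1.83 = 2.46 V.

V_GS = 2.46 V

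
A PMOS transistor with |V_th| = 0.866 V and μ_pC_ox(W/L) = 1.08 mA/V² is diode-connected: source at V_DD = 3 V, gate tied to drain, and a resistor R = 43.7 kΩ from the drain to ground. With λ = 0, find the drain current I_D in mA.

With gate tied to drain, V_SG = V_SD ≥ V_SG − |V_th|, so the device is in saturation.
KCL at the drain: ½ k_p (V_SG − |V_th|)² = (V_DD − V_SG)/R.
Let x = V_SG − 0.866. Then 23.6 x² + x − 2.134 = 0, giving x = 0.28 V (positive root), so V_SG = 1.15 V.
I_D = (V_DD − V_SG)/R = (3 − 1.15) / 43.7 = 0.0424 mA.

I_D = 0.0424 mA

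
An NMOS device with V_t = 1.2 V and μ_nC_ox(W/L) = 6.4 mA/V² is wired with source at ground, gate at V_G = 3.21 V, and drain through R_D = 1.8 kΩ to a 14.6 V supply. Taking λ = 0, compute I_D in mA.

I_D = 7.70 mA

V_GS = V_G = 3.21 V, so V_ov = 3.21 − 1.2 = 2.01 V.
Assume saturation: I_D = ½ k_n V_ov² = 0.5 × 6.4 × 2.01² = 12.9 mA, giving V_DS = V_DD − I_D R_D = 14.6 − 12.9 × 1.8 = -8.67 V.
But -8.67 V < V_ov = 2.01 V, so the device is actually in triode.
In triode I_D = k_n[V_ov V_DS − ½ V_DS²] and I_D = (V_DD − V_DS)/R_D. Equating: 5.76 V_DS² − 24.16 V_DS + 14.6 = 0, giving V_DS = 0.732 V (the root below V_ov).
I_D = (14.6 − 0.732) / 1.8 = 7.7 mA.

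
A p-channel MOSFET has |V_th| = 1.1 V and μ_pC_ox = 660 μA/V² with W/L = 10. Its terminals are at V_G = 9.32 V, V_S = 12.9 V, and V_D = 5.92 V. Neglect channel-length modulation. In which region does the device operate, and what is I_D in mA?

V_SG = V_S − V_G = 12.9 − 9.32 = 3.58 V; V_SD = V_S − V_D = 12.9 − 5.92 = 6.98 V.
k_p = μ_pC_ox · (W/L) = 6.6 mA/V².
V_ov = V_SG − |V_th| = 3.58 − 1.1 = 2.48 V.
Since V_SD = 6.98 V ≥ V_ov = 2.48 V, the device is in saturation.
I_D = ½ k_p V_ov² = 0.5 × 6.6 × 2.48² = 20.3 mA.

Saturation; I_D = 20.3 mA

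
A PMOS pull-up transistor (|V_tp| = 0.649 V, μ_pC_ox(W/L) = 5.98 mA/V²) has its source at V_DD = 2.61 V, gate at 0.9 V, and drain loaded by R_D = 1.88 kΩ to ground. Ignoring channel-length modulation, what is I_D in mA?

I_D = 1.27 mA

V_SG = V_DD − V_G = 2.61 − 0.9 = 1.71 V, so V_ov = 1.71 − 0.649 = 1.06 V.
Assume saturation: I_D = ½ k_p V_ov² = 0.5 × 5.98 × 1.06² = 3.37 mA, giving V_SD = V_DD − I_D R_D = 2.61 − 3.37 × 1.88 = -3.72 V.
But -3.72 V < V_ov = 1.06 V, so the device is actually in triode.
In triode I_D = k_p[V_ov V_SD − ½ V_SD²] and I_D = (V_DD − V_SD)/R_D. Equating: 5.62 V_SD² − 12.93 V_SD + 2.61 = 0, giving V_SD = 0.224 V (the root below V_ov).
I_D = (2.61 − 0.224) / 1.88 = 1.27 mA.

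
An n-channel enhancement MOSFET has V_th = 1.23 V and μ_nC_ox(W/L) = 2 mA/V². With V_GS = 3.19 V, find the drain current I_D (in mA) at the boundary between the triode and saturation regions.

At the boundary V_DS = V_ov = V_GS − V_th = 3.19 − 1.23 = 1.96 V.
I_D = ½ k_n V_ov² = 0.5 × 2 × 1.96² = 3.84 mA.

I_D = 3.84 mA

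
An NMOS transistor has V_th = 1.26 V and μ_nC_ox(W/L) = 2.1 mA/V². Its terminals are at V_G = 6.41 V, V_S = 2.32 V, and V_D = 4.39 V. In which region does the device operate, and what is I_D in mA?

Triode; I_D = 7.80 mA

V_GS = V_G − V_S = 6.41 − 2.32 = 4.09 V; V_DS = V_D − V_S = 4.39 − 2.32 = 2.07 V.
V_ov = V_GS − V_th = 4.09 − 1.26 = 2.83 V.
Since V_DS = 2.07 V < V_ov = 2.83 V, the device is in the triode region.
I_D = k_n [V_ov · V_DS − ½ V_DS²] = 2.1 × [2.83 × 2.07 − 0.5 × 2.07²] = 7.8 mA.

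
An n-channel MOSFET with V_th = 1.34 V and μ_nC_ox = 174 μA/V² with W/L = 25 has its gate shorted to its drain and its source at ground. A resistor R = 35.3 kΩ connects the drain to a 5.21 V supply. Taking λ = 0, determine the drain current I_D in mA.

With gate tied to drain, V_GS = V_DS ≥ V_GS − V_th, so the device is in saturation.
k_n = μ_nC_ox · (W/L) = 4.35 mA/V².
KCL at the drain: ½ k_n (V_GS − V_th)² = (V_DD − V_GS)/R.
Let x = V_GS − 1.34. Then 76.8 x² + x − 3.87 = 0, giving x = 0.218 V (positive root), so V_GS = 1.56 V.
I_D = (V_DD − V_GS)/R = (5.21 − 1.56) / 35.3 = 0.103 mA.

I_D = 0.103 mA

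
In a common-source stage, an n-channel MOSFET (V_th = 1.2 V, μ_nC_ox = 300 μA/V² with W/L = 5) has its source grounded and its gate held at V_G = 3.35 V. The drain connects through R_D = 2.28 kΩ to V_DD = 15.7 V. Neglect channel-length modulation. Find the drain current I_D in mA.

V_GS = V_G = 3.35 V, so V_ov = 3.35 − 1.2 = 2.15 V.
k_n = μ_nC_ox · (W/L) = 1.5 mA/V².
Assume saturation: I_D = ½ k_n V_ov² = 0.5 × 1.5 × 2.15² = 3.47 mA, giving V_DS = V_DD − I_D R_D = 15.7 − 3.47 × 2.28 = 7.8 V.
V_DS = 7.8 V ≥ V_ov = 2.15 V, confirming saturation.

I_D = 3.47 mA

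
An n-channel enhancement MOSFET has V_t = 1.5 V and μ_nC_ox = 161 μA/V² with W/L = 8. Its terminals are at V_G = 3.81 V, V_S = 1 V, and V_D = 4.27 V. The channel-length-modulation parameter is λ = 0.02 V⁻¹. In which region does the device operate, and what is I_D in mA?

V_GS = V_G − V_S = 3.81 − 1 = 2.81 V; V_DS = V_D − V_S = 4.27 − 1 = 3.27 V.
k_n = μ_nC_ox · (W/L) = 1.288 mA/V².
V_ov = V_GS − V_t = 2.81 − 1.5 = 1.31 V.
Since V_DS = 3.27 V ≥ V_ov = 1.31 V, the device is in saturation.
I_D = ½ k_n V_ov² (1 + λ V_DS) = 0.5 × 1.288 × 1.31² × (1 + 0.02 × 3.27) = 1.18 mA.

Saturation; I_D = 1.18 mA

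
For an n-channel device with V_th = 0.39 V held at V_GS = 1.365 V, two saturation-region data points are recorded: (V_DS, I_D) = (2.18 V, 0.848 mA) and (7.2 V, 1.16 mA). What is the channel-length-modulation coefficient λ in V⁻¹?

With V_GS fixed, I_D ∝ (1 + λ V_DS) in saturation, so I_D2/I_D1 = (1 + λ V_DS2)/(1 + λ V_DS1).
1.16/0.848 = 1.368 = (1 + 7.2 λ)/(1 + 2.18 λ).
Solving: λ (I_D1 V_DS2 − I_D2 V_DS1) = I_D2 − I_D1, so λ = (1.16 − 0.848) / (0.848 × 7.2 − 1.16 × 2.18) = 0.312 / 3.58 = 0.0872 V⁻¹.

λ = 0.0872 V⁻¹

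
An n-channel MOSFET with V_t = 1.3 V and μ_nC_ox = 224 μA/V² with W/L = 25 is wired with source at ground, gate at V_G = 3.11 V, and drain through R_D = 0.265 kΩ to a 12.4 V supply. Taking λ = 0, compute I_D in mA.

V_GS = V_G = 3.11 V, so V_ov = 3.11 − 1.3 = 1.81 V.
k_n = μ_nC_ox · (W/L) = 5.6 mA/V².
Assume saturation: I_D = ½ k_n V_ov² = 0.5 × 5.6 × 1.81² = 9.17 mA, giving V_DS = V_DD − I_D R_D = 12.4 − 9.17 × 0.265 = 9.97 V.
V_DS = 9.97 V ≥ V_ov = 1.81 V, confirming saturation.

I_D = 9.17 mA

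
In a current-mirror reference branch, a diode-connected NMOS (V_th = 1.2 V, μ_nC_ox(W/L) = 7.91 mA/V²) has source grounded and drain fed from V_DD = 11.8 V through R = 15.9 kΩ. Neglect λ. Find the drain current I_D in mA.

With gate tied to drain, V_GS = V_DS ≥ V_GS − V_th, so the device is in saturation.
KCL at the drain: ½ k_n (V_GS − V_th)² = (V_DD − V_GS)/R.
Let x = V_GS − 1.2. Then 62.9 x² + x − 10.6 = 0, giving x = 0.403 V (positive root), so V_GS = 1.6 V.
I_D = (V_DD − V_GS)/R = (11.8 − 1.6) / 15.9 = 0.641 mA.

I_D = 0.641 mA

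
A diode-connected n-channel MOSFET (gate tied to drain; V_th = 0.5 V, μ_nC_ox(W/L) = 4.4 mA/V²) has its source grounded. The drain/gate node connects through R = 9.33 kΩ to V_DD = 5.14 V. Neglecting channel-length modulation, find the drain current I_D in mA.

I_D = 0.449 mA

With gate tied to drain, V_GS = V_DS ≥ V_GS − V_th, so the device is in saturation.
KCL at the drain: ½ k_n (V_GS − V_th)² = (V_DD − V_GS)/R.
Let x = V_GS − 0.5. Then 20.5 x² + x − 4.64 = 0, giving x = 0.452 V (positive root), so V_GS = 0.952 V.
I_D = (V_DD − V_GS)/R = (5.14 − 0.952) / 9.33 = 0.449 mA.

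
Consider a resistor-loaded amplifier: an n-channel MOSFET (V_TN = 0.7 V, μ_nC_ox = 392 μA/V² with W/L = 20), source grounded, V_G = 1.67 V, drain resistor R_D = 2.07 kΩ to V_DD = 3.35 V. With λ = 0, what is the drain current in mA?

I_D = 1.51 mA

V_GS = V_G = 1.67 V, so V_ov = 1.67 − 0.7 = 0.97 V.
k_n = μ_nC_ox · (W/L) = 7.84 mA/V².
Assume saturation: I_D = ½ k_n V_ov² = 0.5 × 7.84 × 0.97² = 3.69 mA, giving V_DS = V_DD − I_D R_D = 3.35 − 3.69 × 2.07 = -4.28 V.
But -4.28 V < V_ov = 0.97 V, so the device is actually in triode.
In triode I_D = k_n[V_ov V_DS − ½ V_DS²] and I_D = (V_DD − V_DS)/R_D. Equating: 8.11 V_DS² − 16.74 V_DS + 3.35 = 0, giving V_DS = 0.225 V (the root below V_ov).
I_D = (3.35 − 0.225) / 2.07 = 1.51 mA.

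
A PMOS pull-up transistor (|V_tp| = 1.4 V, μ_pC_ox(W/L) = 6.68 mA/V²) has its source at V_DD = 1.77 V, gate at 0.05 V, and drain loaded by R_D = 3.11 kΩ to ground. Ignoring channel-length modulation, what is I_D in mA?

I_D = 0.342 mA

V_SG = V_DD − V_G = 1.77 − 0.05 = 1.72 V, so V_ov = 1.72 − 1.4 = 0.32 V.
Assume saturation: I_D = ½ k_p V_ov² = 0.5 × 6.68 × 0.32² = 0.342 mA, giving V_SD = V_DD − I_D R_D = 1.77 − 0.342 × 3.11 = 0.706 V.
V_SD = 0.706 V ≥ V_ov = 0.32 V, confirming saturation.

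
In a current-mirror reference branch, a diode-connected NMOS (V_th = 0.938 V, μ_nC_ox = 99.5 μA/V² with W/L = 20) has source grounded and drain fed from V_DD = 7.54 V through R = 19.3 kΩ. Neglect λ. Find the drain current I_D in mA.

With gate tied to drain, V_GS = V_DS ≥ V_GS − V_th, so the device is in saturation.
k_n = μ_nC_ox · (W/L) = 1.99 mA/V².
KCL at the drain: ½ k_n (V_GS − V_th)² = (V_DD − V_GS)/R.
Let x = V_GS − 0.938. Then 19.2 x² + x − 6.602 = 0, giving x = 0.561 V (positive root), so V_GS = 1.5 V.
I_D = (V_DD − V_GS)/R = (7.54 − 1.5) / 19.3 = 0.313 mA.

I_D = 0.313 mA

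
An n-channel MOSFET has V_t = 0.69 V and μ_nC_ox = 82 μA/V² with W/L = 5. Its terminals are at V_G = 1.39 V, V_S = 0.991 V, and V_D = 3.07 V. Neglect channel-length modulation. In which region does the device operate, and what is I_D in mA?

V_GS = V_G − V_S = 1.39 − 0.991 = 0.399 V; V_DS = V_D − V_S = 3.07 − 0.991 = 2.08 V.
V_GS = 0.399 V < V_t = 0.69 V, so the transistor is in cutoff.

Cutoff; I_D = 0 mA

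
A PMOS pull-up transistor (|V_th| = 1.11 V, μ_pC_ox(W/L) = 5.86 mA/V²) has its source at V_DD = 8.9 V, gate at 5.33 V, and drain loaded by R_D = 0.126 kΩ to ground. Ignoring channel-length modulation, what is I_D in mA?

V_SG = V_DD − V_G = 8.9 − 5.33 = 3.57 V, so V_ov = 3.57 − 1.11 = 2.46 V.
Assume saturation: I_D = ½ k_p V_ov² = 0.5 × 5.86 × 2.46² = 17.7 mA, giving V_SD = V_DD − I_D R_D = 8.9 − 17.7 × 0.126 = 6.67 V.
V_SD = 6.67 V ≥ V_ov = 2.46 V, confirming saturation.

I_D = 17.7 mA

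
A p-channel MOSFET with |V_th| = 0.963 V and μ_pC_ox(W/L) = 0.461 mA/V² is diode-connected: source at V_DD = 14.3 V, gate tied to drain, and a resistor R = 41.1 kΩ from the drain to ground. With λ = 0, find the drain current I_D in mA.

With gate tied to drain, V_SG = V_SD ≥ V_SG − |V_th|, so the device is in saturation.
KCL at the drain: ½ k_p (V_SG − |V_th|)² = (V_DD − V_SG)/R.
Let x = V_SG − 0.963. Then 9.47 x² + x − 13.34 = 0, giving x = 1.13 V (positive root), so V_SG = 2.1 V.
I_D = (V_DD − V_SG)/R = (14.3 − 2.1) / 41.1 = 0.297 mA.

I_D = 0.297 mA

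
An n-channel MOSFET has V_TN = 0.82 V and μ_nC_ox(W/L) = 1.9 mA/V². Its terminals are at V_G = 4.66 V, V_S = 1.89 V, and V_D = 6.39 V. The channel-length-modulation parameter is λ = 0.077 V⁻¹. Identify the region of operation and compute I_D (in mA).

Saturation; I_D = 4.86 mA

V_GS = V_G − V_S = 4.66 − 1.89 = 2.77 V; V_DS = V_D − V_S = 6.39 − 1.89 = 4.5 V.
V_ov = V_GS − V_TN = 2.77 − 0.82 = 1.95 V.
Since V_DS = 4.5 V ≥ V_ov = 1.95 V, the device is in saturation.
I_D = ½ k_n V_ov² (1 + λ V_DS) = 0.5 × 1.9 × 1.95² × (1 + 0.077 × 4.5) = 4.86 mA.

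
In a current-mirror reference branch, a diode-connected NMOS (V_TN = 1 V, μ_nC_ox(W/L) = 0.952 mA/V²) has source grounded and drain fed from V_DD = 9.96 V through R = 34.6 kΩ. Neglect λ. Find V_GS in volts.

V_GS = 1.71 V

With gate tied to drain, V_GS = V_DS ≥ V_GS − V_TN, so the device is in saturation.
KCL at the drain: ½ k_n (V_GS − V_TN)² = (V_DD − V_GS)/R.
Let x = V_GS − 1. Then 16.5 x² + x − 8.96 = 0, giving x = 0.708 V (positive root), so V_GS = 1.71 V.
I_D = (V_DD − V_GS)/R = (9.96 − 1.71) / 34.6 = 0.239 mA.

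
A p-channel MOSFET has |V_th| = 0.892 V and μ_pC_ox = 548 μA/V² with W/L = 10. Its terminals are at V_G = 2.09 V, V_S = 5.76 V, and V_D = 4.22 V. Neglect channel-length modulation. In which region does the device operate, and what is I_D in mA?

Triode; I_D = 16.9 mA

V_SG = V_S − V_G = 5.76 − 2.09 = 3.67 V; V_SD = V_S − V_D = 5.76 − 4.22 = 1.54 V.
k_p = μ_pC_ox · (W/L) = 5.48 mA/V².
V_ov = V_SG − |V_th| = 3.67 − 0.892 = 2.78 V.
Since V_SD = 1.54 V < V_ov = 2.78 V, the device is in the triode region.
I_D = k_p [V_ov · V_SD − ½ V_SD²] = 5.48 × [2.78 × 1.54 − 0.5 × 1.54²] = 16.9 mA.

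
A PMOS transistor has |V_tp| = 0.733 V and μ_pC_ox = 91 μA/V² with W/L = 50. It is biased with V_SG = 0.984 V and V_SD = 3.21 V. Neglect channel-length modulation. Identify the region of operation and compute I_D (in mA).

k_p = μ_pC_ox · (W/L) = 4.55 mA/V².
V_ov = V_SG − |V_tp| = 0.984 − 0.733 = 0.251 V.
Since V_SD = 3.21 V ≥ V_ov = 0.251 V, the device is in saturation.
I_D = ½ k_p V_ov² = 0.5 × 4.55 × 0.251² = 0.143 mA.

Saturation; I_D = 0.143 mA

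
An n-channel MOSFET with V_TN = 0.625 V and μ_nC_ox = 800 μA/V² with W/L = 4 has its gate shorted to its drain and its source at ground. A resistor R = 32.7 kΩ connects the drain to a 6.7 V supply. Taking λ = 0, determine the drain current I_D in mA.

With gate tied to drain, V_GS = V_DS ≥ V_GS − V_TN, so the device is in saturation.
k_n = μ_nC_ox · (W/L) = 3.2 mA/V².
KCL at the drain: ½ k_n (V_GS − V_TN)² = (V_DD − V_GS)/R.
Let x = V_GS − 0.625. Then 52.3 x² + x − 6.075 = 0, giving x = 0.331 V (positive root), so V_GS = 0.956 V.
I_D = (V_DD − V_GS)/R = (6.7 − 0.956) / 32.7 = 0.176 mA.

I_D = 0.176 mA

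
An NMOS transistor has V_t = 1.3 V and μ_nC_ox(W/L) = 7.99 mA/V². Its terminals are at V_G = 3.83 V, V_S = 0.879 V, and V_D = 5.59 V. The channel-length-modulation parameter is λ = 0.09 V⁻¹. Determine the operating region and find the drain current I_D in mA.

V_GS = V_G − V_S = 3.83 − 0.879 = 2.95 V; V_DS = V_D − V_S = 5.59 − 0.879 = 4.71 V.
V_ov = V_GS − V_t = 2.95 − 1.3 = 1.65 V.
Since V_DS = 4.71 V ≥ V_ov = 1.65 V, the device is in saturation.
I_D = ½ k_n V_ov² (1 + λ V_DS) = 0.5 × 7.99 × 1.65² × (1 + 0.09 × 4.71) = 15.5 mA.

Saturation; I_D = 15.5 mA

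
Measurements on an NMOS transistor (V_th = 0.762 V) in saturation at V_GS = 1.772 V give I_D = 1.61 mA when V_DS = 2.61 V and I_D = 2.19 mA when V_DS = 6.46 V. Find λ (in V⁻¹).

λ = 0.124 V⁻¹

With V_GS fixed, I_D ∝ (1 + λ V_DS) in saturation, so I_D2/I_D1 = (1 + λ V_DS2)/(1 + λ V_DS1).
2.19/1.61 = 1.36 = (1 + 6.46 λ)/(1 + 2.61 λ).
Solving: λ (I_D1 V_DS2 − I_D2 V_DS1) = I_D2 − I_D1, so λ = (2.19 − 1.61) / (1.61 × 6.46 − 2.19 × 2.61) = 0.58 / 4.68 = 0.124 V⁻¹.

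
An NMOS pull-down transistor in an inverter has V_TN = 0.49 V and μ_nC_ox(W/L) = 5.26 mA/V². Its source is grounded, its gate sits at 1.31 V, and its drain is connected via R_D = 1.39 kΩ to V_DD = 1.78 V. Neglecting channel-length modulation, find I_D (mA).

V_GS = V_G = 1.31 V, so V_ov = 1.31 − 0.49 = 0.82 V.
Assume saturation: I_D = ½ k_n V_ov² = 0.5 × 5.26 × 0.82² = 1.77 mA, giving V_DS = V_DD − I_D R_D = 1.78 − 1.77 × 1.39 = -0.678 V.
But -0.678 V < V_ov = 0.82 V, so the device is actually in triode.
In triode I_D = k_n[V_ov V_DS − ½ V_DS²] and I_D = (V_DD − V_DS)/R_D. Equating: 3.66 V_DS² − 6.995 V_DS + 1.78 = 0, giving V_DS = 0.302 V (the root below V_ov).
I_D = (1.78 − 0.302) / 1.39 = 1.06 mA.

I_D = 1.06 mA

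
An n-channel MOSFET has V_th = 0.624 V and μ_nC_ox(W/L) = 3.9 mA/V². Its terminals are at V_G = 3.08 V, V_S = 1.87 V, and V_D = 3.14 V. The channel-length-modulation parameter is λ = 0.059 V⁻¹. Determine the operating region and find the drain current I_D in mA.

V_GS = V_G − V_S = 3.08 − 1.87 = 1.21 V; V_DS = V_D − V_S = 3.14 − 1.87 = 1.27 V.
V_ov = V_GS − V_th = 1.21 − 0.624 = 0.586 V.
Since V_DS = 1.27 V ≥ V_ov = 0.586 V, the device is in saturation.
I_D = ½ k_n V_ov² (1 + λ V_DS) = 0.5 × 3.9 × 0.586² × (1 + 0.059 × 1.27) = 0.72 mA.

Saturation; I_D = 0.720 mA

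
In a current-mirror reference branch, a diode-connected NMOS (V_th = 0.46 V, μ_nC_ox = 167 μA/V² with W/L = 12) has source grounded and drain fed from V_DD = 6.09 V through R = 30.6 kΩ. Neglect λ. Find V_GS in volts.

V_GS = 0.873 V

With gate tied to drain, V_GS = V_DS ≥ V_GS − V_th, so the device is in saturation.
k_n = μ_nC_ox · (W/L) = 2.004 mA/V².
KCL at the drain: ½ k_n (V_GS − V_th)² = (V_DD − V_GS)/R.
Let x = V_GS − 0.46. Then 30.7 x² + x − 5.63 = 0, giving x = 0.413 V (positive root), so V_GS = 0.873 V.
I_D = (V_DD − V_GS)/R = (6.09 − 0.873) / 30.6 = 0.171 mA.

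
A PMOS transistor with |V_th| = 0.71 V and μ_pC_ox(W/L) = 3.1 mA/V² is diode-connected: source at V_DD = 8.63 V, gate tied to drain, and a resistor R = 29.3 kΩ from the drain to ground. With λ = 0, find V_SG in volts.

With gate tied to drain, V_SG = V_SD ≥ V_SG − |V_th|, so the device is in saturation.
KCL at the drain: ½ k_p (V_SG − |V_th|)² = (V_DD − V_SG)/R.
Let x = V_SG − 0.71. Then 45.4 x² + x − 7.92 = 0, giving x = 0.407 V (positive root), so V_SG = 1.12 V.
I_D = (V_DD − V_SG)/R = (8.63 − 1.12) / 29.3 = 0.256 mA.

V_SG = 1.12 V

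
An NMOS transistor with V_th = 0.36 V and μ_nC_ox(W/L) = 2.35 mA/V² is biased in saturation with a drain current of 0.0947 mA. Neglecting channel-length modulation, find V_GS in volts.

V_GS = 0.644 V

In saturation I_D = ½ k_n (V_GS − V_th)², so V_GS − V_th = √(2 I_D / k_n) = √(2 × 0.0947 / 2.35) = 0.284 V.
V_GS = 0.36 + 0.284 = 0.644 V.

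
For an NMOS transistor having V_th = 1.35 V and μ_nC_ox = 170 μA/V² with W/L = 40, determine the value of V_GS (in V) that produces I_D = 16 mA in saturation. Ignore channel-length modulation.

V_GS = 3.52 V

k_n = μ_nC_ox · (W/L) = 6.8 mA/V².
In saturation I_D = ½ k_n (V_GS − V_th)², so V_GS − V_th = √(2 I_D / k_n) = √(2 × 16 / 6.8) = 2.17 V.
V_GS = 1.35 + 2.17 = 3.52 V.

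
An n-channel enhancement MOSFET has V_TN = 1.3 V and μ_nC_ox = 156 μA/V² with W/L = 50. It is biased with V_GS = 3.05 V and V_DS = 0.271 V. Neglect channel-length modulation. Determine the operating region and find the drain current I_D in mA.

Triode; I_D = 3.41 mA

k_n = μ_nC_ox · (W/L) = 7.8 mA/V².
V_ov = V_GS − V_TN = 3.05 − 1.3 = 1.75 V.
Since V_DS = 0.271 V < V_ov = 1.75 V, the device is in the triode region.
I_D = k_n [V_ov · V_DS − ½ V_DS²] = 7.8 × [1.75 × 0.271 − 0.5 × 0.271²] = 3.41 mA.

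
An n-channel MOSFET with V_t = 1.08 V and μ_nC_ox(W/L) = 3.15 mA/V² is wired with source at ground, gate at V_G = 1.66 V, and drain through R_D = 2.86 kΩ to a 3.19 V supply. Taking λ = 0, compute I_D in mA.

V_GS = V_G = 1.66 V, so V_ov = 1.66 − 1.08 = 0.58 V.
Assume saturation: I_D = ½ k_n V_ov² = 0.5 × 3.15 × 0.58² = 0.53 mA, giving V_DS = V_DD − I_D R_D = 3.19 − 0.53 × 2.86 = 1.67 V.
V_DS = 1.67 V ≥ V_ov = 0.58 V, confirming saturation.

I_D = 0.530 mA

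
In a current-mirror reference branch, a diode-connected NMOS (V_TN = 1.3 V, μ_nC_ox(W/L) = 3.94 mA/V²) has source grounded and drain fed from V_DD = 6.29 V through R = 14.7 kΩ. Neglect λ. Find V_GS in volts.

With gate tied to drain, V_GS = V_DS ≥ V_GS − V_TN, so the device is in saturation.
KCL at the drain: ½ k_n (V_GS − V_TN)² = (V_DD − V_GS)/R.
Let x = V_GS − 1.3. Then 29 x² + x − 4.99 = 0, giving x = 0.398 V (positive root), so V_GS = 1.7 V.
I_D = (V_DD − V_GS)/R = (6.29 − 1.7) / 14.7 = 0.312 mA.

V_GS = 1.70 V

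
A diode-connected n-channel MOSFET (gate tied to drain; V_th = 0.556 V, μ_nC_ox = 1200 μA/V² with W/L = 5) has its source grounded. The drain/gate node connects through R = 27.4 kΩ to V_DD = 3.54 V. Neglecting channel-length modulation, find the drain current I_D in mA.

I_D = 0.102 mA

With gate tied to drain, V_GS = V_DS ≥ V_GS − V_th, so the device is in saturation.
k_n = μ_nC_ox · (W/L) = 6 mA/V².
KCL at the drain: ½ k_n (V_GS − V_th)² = (V_DD − V_GS)/R.
Let x = V_GS − 0.556. Then 82.2 x² + x − 2.984 = 0, giving x = 0.185 V (positive root), so V_GS = 0.741 V.
I_D = (V_DD − V_GS)/R = (3.54 − 0.741) / 27.4 = 0.102 mA.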